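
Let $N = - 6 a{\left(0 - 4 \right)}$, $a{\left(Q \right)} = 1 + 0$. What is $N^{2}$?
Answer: $36$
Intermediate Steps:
$a{\left(Q \right)} = 1$
$N = -6$ ($N = \left(-6\right) 1 = -6$)
$N^{2} = \left(-6\right)^{2} = 36$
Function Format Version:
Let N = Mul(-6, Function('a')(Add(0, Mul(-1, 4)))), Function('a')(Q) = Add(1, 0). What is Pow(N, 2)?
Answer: 36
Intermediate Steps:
Function('a')(Q) = 1
N = -6 (N = Mul(-6, 1) = -6)
Pow(N, 2) = Pow(-6, 2) = 36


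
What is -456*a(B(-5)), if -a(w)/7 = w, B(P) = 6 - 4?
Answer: 6384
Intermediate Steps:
B(P) = 2
a(w) = -7*w
-456*a(B(-5)) = -(-3192)*2 = -456*(-14) = 6384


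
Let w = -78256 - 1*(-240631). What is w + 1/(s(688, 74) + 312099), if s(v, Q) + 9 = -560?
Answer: 50584683751/311530 ≈ 1.6238e+5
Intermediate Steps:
s(v, Q) = -569 (s(v, Q) = -9 - 560 = -569)
w = 162375 (w = -78256 + 240631 = 162375)
w + 1/(s(688, 74) + 312099) = 162375 + 1/(-569 + 312099) = 162375 + 1/311530 = 50584683751/311530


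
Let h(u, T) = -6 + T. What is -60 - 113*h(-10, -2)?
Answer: 844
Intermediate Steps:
-60 - 113*h(-10, -2) = -60 - 113*(-6 - 2) = -60 - 113*(-8) = -60 + 904 = 844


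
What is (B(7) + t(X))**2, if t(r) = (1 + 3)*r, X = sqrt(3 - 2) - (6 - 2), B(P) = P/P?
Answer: 121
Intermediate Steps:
B(P) = 1
X = -3 (X = sqrt(1) - 1*4 = 1 - 4 = -3)
t(r) = 4*r
(B(7) + t(X))**2 = (1 + 4*(-3))**2 = (1 - 12)**2 = (-11)**2 = 121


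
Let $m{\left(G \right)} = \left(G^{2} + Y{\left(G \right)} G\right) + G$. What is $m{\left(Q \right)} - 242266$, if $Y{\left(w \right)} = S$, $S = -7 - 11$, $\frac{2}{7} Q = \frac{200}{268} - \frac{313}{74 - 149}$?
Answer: $- \frac{24469091480741}{101002500} \approx -2.4226 \cdot 10^{5}$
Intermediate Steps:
$Q = \frac{173047}{10050}$ ($Q = \frac{7 \left(\frac{200}{268} - \frac{313}{74 - 149}\right)}{2} = \frac{7 \left(200 \cdot \frac{1}{268} - \frac{313}{74 - 149}\right)}{2} = \frac{7 \left(\frac{50}{67} - \frac{313}{-75}\right)}{2} = \frac{7 \left(\frac{50}{67} - - \frac{313}{75}\right)}{2} = \frac{7 \left(\frac{50}{67} + \frac{313}{75}\right)}{2} = \frac{7}{2} \cdot \frac{24721}{5025} = \frac{173047}{10050} \approx 17.219$)
$S = -18$ ($S = -7 - 11 = -18$)
$Y{\left(w \right)} = -18$
$m{\left(G \right)} = G^{2} - 17 G$ ($m{\left(G \right)} = \left(G^{2} - 18 G\right) + G = G^{2} - 17 G$)
$m{\left(Q \right)} - 242266 = \frac{173047 \left(-17 + \frac{173047}{10050}\right)}{10050} - 242266 = \frac{173047}{10050} \cdot \frac{2197}{10050} - 242266 = \frac{380184259}{101002500} - 242266 = - \frac{24469091480741}{101002500}$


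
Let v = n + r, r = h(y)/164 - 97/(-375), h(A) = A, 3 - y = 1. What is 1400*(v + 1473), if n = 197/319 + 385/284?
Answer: 28768422951338/13929135 ≈ 2.0653e+6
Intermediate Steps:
y = 2 (y = 3 - 1*1 = 3 - 1 = 2)
n = 178763/90596 (n = 197*(1/319) + 385*(1/284) = 197/319 + 385/284 = 178763/90596 ≈ 1.9732)
r = 8329/30750 (r = 2/164 - 97/(-375) = 2*(1/164) - 97*(-1/375) = 1/82 + 97/375 = 8329/30750 ≈ 0.27086)
v = 3125768167/1392913500 (v = 178763/90596 + 8329/30750 = 3125768167/1392913500 ≈ 2.2440)
1400*(v + 1473) = 1400*(3125768167/1392913500 + 1473) = 1400*(2054887353667/1392913500) = 28768422951338/13929135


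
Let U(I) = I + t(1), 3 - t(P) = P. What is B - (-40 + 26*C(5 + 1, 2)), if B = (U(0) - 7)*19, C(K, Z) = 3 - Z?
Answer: -81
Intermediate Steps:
t(P) = 3 - P
U(I) = 2 + I (U(I) = I + (3 - 1*1) = I + (3 - 1) = I + 2 = 2 + I)
B = -95 (B = ((2 + 0) - 7)*19 = (2 - 7)*19 = -5*19 = -95)
B - (-40 + 26*C(5 + 1, 2)) = -95 - (-40 + 26*(3 - 1*2)) = -95 - (-40 + 26*(3 - 2)) = -95 - (-40 + 26*1) = -95 - (-40 + 26) = -95 - 1*(-14) = -95 + 14 = -81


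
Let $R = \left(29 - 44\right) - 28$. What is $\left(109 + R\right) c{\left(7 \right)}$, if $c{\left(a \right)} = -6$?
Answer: $-396$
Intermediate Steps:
$R = -43$ ($R = -15 - 28 = -43$)
$\left(109 + R\right) c{\left(7 \right)} = \left(109 - 43\right) \left(-6\right) = 66 \left(-6\right) = -396$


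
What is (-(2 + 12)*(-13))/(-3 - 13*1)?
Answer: -91/8 ≈ -11.375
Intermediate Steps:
(-(2 + 12)*(-13))/(-3 - 13*1) = (-14*(-13))/(-3 - 13) = -1*(-182)/(-16) = 182*(-1/16) = -91/8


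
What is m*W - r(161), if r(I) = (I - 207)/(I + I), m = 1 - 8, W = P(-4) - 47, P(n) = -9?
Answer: 2745/7 ≈ 392.14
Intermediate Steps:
W = -56 (W = -9 - 47 = -56)
m = -7
r(I) = (-207 + I)/(2*I) (r(I) = (-207 + I)/((2*I)) = (-207 + I)*(1/(2*I)) = (-207 + I)/(2*I))
m*W - r(161) = -7*(-56) - (-207 + 161)/(2*161) = 392 - (-46)/(2*161) = 392 - 1*(-⅐) = 392 + ⅐ = 2745/7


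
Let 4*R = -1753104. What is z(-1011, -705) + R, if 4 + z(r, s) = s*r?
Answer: 274475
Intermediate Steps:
R = -438276 (R = (¼)*(-1753104) = -438276)
z(r, s) = -4 + r*s (z(r, s) = -4 + s*r = -4 + r*s)
z(-1011, -705) + R = (-4 - 1011*(-705)) - 438276 = (-4 + 712755) - 438276 = 712751 - 438276 = 274475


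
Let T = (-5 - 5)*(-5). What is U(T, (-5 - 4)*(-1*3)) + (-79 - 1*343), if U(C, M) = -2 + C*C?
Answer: 2076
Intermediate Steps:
T = 50 (T = -10*(-5) = 50)
U(C, M) = -2 + C**2
U(T, (-5 - 4)*(-1*3)) + (-79 - 1*343) = (-2 + 50**2) + (-79 - 1*343) = (-2 + 2500) + (-79 - 343) = 2498 - 422 = 2076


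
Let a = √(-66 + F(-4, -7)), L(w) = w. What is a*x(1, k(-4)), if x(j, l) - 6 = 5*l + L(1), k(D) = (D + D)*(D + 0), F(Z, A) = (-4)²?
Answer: 835*I*√2 ≈ 1180.9*I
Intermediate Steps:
F(Z, A) = 16
k(D) = 2*D² (k(D) = (2*D)*D = 2*D²)
x(j, l) = 7 + 5*l (x(j, l) = 6 + (5*l + 1) = 6 + (1 + 5*l) = 7 + 5*l)
a = 5*I*√2 (a = √(-66 + 16) = √(-50) = 5*I*√2 ≈ 7.0711*I)
a*x(1, k(-4)) = (5*I*√2)*(7 + 5*(2*(-4)²)) = (5*I*√2)*(7 + 5*(2*16)) = (5*I*√2)*(7 + 5*32) = (5*I*√2)*(7 + 160) = (5*I*√2)*167 = 835*I*√2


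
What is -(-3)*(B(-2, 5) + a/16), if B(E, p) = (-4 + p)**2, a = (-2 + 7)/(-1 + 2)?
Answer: 63/16 ≈ 3.9375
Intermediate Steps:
a = 5 (a = 5/1 = 5*1 = 5)
-(-3)*(B(-2, 5) + a/16) = -(-3)*((-4 + 5)**2 + 5/16) = -(-3)*(1**2 + 5*(1/16)) = -(-3)*(1 + 5/16) = -(-3)*21/16 = -1*(-63/16) = 63/16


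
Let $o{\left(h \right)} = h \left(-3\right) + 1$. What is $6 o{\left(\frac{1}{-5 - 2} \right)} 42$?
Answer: $360$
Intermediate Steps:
$o{\left(h \right)} = 1 - 3 h$ ($o{\left(h \right)} = - 3 h + 1 = 1 - 3 h$)
$6 o{\left(\frac{1}{-5 - 2} \right)} 42 = 6 \left(1 - \frac{3}{-5 - 2}\right) 42 = 6 \left(1 - \frac{3}{-7}\right) 42 = 6 \left(1 - - \frac{3}{7}\right) 42 = 6 \left(1 + \frac{3}{7}\right) 42 = 6 \cdot \frac{10}{7} \cdot 42 = \frac{60}{7} \cdot 42 = 360$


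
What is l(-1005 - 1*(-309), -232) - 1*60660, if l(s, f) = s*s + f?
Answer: 423524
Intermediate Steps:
l(s, f) = f + s² (l(s, f) = s² + f = f + s²)
l(-1005 - 1*(-309), -232) - 1*60660 = (-232 + (-1005 - 1*(-309))²) - 1*60660 = (-232 + (-1005 + 309)²) - 60660 = (-232 + (-696)²) - 60660 = (-232 + 484416) - 60660 = 484184 - 60660 = 423524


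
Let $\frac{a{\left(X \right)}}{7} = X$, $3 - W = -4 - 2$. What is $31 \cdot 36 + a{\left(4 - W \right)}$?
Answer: $1081$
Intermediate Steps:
$W = 9$ ($W = 3 - \left(-4 - 2\right) = 3 - -6 = 3 + 6 = 9$)
$a{\left(X \right)} = 7 X$
$31 \cdot 36 + a{\left(4 - W \right)} = 31 \cdot 36 + 7 \left(4 - 9\right) = 1116 + 7 \left(4 - 9\right) = 1116 + 7 \left(-5\right) = 1116 - 35 = 1081$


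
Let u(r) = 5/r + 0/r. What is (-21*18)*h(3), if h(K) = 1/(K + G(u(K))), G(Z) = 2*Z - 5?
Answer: -567/2 ≈ -283.50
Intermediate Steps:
u(r) = 5/r (u(r) = 5/r + 0 = 5/r)
G(Z) = -5 + 2*Z
h(K) = 1/(-5 + K + 10/K) (h(K) = 1/(K + (-5 + 2*(5/K))) = 1/(K + (-5 + 10/K)) = 1/(-5 + K + 10/K))
(-21*18)*h(3) = (-21*18)*(3/(10 + 3*(-5 + 3))) = -1134/(10 + 3*(-2)) = -1134/(10 - 6) = -1134/4 = -378*3/4 = -567/2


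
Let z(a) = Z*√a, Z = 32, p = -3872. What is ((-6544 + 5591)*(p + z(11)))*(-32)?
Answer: -118080512 + 975872*√11 ≈ -1.1484e+8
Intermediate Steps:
z(a) = 32*√a
((-6544 + 5591)*(p + z(11)))*(-32) = ((-6544 + 5591)*(-3872 + 32*√11))*(-32) = -953*(-3872 + 32*√11)*(-32) = (3690016 - 30496*√11)*(-32) = -118080512 + 975872*√11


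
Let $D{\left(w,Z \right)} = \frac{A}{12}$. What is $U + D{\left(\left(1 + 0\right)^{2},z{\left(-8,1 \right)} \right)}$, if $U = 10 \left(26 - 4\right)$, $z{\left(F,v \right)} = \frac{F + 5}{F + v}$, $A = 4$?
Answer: $\frac{661}{3} \approx 220.33$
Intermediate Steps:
$z{\left(F,v \right)} = \frac{5 + F}{F + v}$
$U = 220$ ($U = 10 \cdot 22 = 220$)
$D{\left(w,Z \right)} = \frac{1}{3}$ ($D{\left(w,Z \right)} = \frac{4}{12} = 4 \cdot \frac{1}{12} = \frac{1}{3}$)
$U + D{\left(\left(1 + 0\right)^{2},z{\left(-8,1 \right)} \right)} = 220 + \frac{1}{3} = \frac{661}{3}$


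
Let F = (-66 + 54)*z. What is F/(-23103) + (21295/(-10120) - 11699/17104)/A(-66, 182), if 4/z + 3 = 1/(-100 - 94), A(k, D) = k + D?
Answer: -5066252644205/204879823469376 ≈ -0.024728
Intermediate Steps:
A(k, D) = D + k
z = -776/583 (z = 4/(-3 + 1/(-100 - 94)) = 4/(-3 + 1/(-194)) = 4/(-3 - 1/194) = 4/(-583/194) = 4*(-194/583) = -776/583 ≈ -1.3310)
F = 9312/583 (F = (-66 + 54)*(-776/583) = -12*(-776/583) = 9312/583 ≈ 15.973)
F/(-23103) + (21295/(-10120) - 11699/17104)/A(-66, 182) = (9312/583)/(-23103) + (21295/(-10120) - 11699/17104)/(182 - 66) = (9312/583)*(-1/23103) + (21295*(-1/10120) - 11699*1/17104)/116 = -3104/4489683 + (-4259/2024 - 11699/17104)*(1/116) = -3104/4489683 - 12065589/4327312*1/116 = -3104/4489683 - 12065589/501968192 = -5066252644205/204879823469376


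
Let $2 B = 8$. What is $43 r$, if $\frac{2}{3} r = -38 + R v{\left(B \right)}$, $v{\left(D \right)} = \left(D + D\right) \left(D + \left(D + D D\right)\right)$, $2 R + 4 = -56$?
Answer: $-373971$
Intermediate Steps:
$R = -30$ ($R = -2 + \frac{1}{2} \left(-56\right) = -2 - 28 = -30$)
$B = 4$ ($B = \frac{1}{2} \cdot 8 = 4$)
$v{\left(D \right)} = 2 D \left(D^{2} + 2 D\right)$ ($v{\left(D \right)} = 2 D \left(D + \left(D + D^{2}\right)\right) = 2 D \left(D^{2} + 2 D\right)$)
$r = -8697$ ($r = \frac{3 \left(-38 - 30 \cdot 2 \cdot 4^{2} \left(2 + 4\right)\right)}{2} = \frac{3 \left(-38 - 30 \cdot 2 \cdot 16 \cdot 6\right)}{2} = \frac{3 \left(-38 - 5760\right)}{2} = \frac{3}{2} \left(-5798\right) = -8697$)
$43 r = 43 \left(-8697\right) = -373971$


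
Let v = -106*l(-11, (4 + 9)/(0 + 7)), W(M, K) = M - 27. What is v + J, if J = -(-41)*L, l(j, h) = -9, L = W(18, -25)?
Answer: 585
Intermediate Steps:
W(M, K) = -27 + M
L = -9 (L = -27 + 18 = -9)
v = 954 (v = -106*(-9) = 954)
J = -369 (J = -(-41)*(-9) = -1*369 = -369)
v + J = 954 - 369 = 585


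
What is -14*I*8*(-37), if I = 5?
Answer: 20720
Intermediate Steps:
-14*I*8*(-37) = -70*8*(-37) = -14*40*(-37) = -560*(-37) = 20720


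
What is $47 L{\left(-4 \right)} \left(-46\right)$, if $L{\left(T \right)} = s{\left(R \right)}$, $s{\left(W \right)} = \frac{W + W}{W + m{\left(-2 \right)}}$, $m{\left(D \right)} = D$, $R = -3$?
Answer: $- \frac{12972}{5} \approx -2594.4$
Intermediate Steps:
$s{\left(W \right)} = \frac{2 W}{-2 + W}$ ($s{\left(W \right)} = \frac{W + W}{W - 2} = \frac{2 W}{-2 + W}$)
$L{\left(T \right)} = \frac{6}{5}$ ($L{\left(T \right)} = 2 \left(-3\right) \frac{1}{-2 - 3} = 2 \left(-3\right) \frac{1}{-5} = 2 \left(-3\right) \left(- \frac{1}{5}\right) = \frac{6}{5}$)
$47 L{\left(-4 \right)} \left(-46\right) = 47 \cdot \frac{6}{5} \left(-46\right) = \frac{282}{5} \left(-46\right) = - \frac{12972}{5}$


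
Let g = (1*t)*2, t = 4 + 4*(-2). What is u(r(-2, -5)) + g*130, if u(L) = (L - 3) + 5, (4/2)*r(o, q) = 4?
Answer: -1036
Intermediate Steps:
t = -4 (t = 4 - 8 = -4)
g = -8 (g = (1*(-4))*2 = -4*2 = -8)
r(o, q) = 2 (r(o, q) = (½)*4 = 2)
u(L) = 2 + L (u(L) = (-3 + L) + 5 = 2 + L)
u(r(-2, -5)) + g*130 = (2 + 2) - 8*130 = 4 - 1040 = -1036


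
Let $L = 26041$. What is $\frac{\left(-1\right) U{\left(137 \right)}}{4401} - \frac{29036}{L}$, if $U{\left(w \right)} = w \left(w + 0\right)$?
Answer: $- \frac{616550965}{114606441} \approx -5.3797$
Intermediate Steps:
$U{\left(w \right)} = w^{2}$ ($U{\left(w \right)} = w w = w^{2}$)
$\frac{\left(-1\right) U{\left(137 \right)}}{4401} - \frac{29036}{L} = \frac{\left(-1\right) 137^{2}}{4401} - \frac{29036}{26041} = \left(-1\right) 18769 \cdot \frac{1}{4401} - \frac{29036}{26041} = \left(-18769\right) \frac{1}{4401} - \frac{29036}{26041} = - \frac{18769}{4401} - \frac{29036}{26041} = - \frac{616550965}{114606441}$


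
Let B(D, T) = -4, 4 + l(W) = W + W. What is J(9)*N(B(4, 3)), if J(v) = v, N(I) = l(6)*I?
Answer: -288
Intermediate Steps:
l(W) = -4 + 2*W (l(W) = -4 + (W + W) = -4 + 2*W)
N(I) = 8*I (N(I) = (-4 + 2*6)*I = (-4 + 12)*I = 8*I)
J(9)*N(B(4, 3)) = 9*(8*(-4)) = 9*(-32) = -288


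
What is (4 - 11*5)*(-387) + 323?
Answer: 20060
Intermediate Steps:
(4 - 11*5)*(-387) + 323 = (4 - 55)*(-387) + 323 = -51*(-387) + 323 = 19737 + 323 = 20060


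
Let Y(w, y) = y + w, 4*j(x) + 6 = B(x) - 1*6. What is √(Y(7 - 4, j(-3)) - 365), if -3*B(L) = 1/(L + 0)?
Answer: I*√13139/6 ≈ 19.104*I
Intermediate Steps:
B(L) = -1/(3*L) (B(L) = -1/(3*(L + 0)) = -1/(3*L))
j(x) = -3 - 1/(12*x) (j(x) = -3/2 + (-1/(3*x) - 1*6)/4 = -3/2 + (-1/(3*x) - 6)/4 = -3/2 + (-6 - 1/(3*x))/4 = -3/2 + (-3/2 - 1/(12*x)) = -3 - 1/(12*x))
Y(w, y) = w + y
√(Y(7 - 4, j(-3)) - 365) = √(((7 - 4) + (-3 - 1/12/(-3))) - 365) = √((3 + (-3 - 1/12*(-⅓))) - 365) = √((3 + (-3 + 1/36)) - 365) = √((3 - 107/36) - 365) = √(1/36 - 365) = √(-13139/36) = I*√13139/6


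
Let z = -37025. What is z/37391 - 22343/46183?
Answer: -2545352688/1726828553 ≈ -1.4740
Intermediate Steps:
z/37391 - 22343/46183 = -37025/37391 - 22343/46183 = -2545352688/1726828553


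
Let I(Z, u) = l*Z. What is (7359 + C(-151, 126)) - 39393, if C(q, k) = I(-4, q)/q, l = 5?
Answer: -4837114/151 ≈ -32034.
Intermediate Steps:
I(Z, u) = 5*Z
C(q, k) = -20/q (C(q, k) = (5*(-4))/q = -20/q)
(7359 + C(-151, 126)) - 39393 = (7359 - 20/(-151)) - 39393 = (7359 - 20*(-1/151)) - 39393 = (7359 + 20/151) - 39393 = 1111229/151 - 39393 = -4837114/151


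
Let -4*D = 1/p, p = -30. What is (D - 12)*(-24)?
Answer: 1439/5 ≈ 287.80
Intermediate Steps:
D = 1/120 (D = -1/4/(-30) = -1/4*(-1/30) = 1/120 ≈ 0.0083333)
(D - 12)*(-24) = (1/120 - 12)*(-24) = -1439/120*(-24) = 1439/5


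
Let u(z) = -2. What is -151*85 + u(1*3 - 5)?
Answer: -12837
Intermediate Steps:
-151*85 + u(1*3 - 5) = -151*85 - 2 = -12835 - 2 = -12837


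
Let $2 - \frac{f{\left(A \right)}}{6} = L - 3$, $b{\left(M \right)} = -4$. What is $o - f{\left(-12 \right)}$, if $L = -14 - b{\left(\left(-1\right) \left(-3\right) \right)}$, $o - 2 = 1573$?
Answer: $1485$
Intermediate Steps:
$o = 1575$ ($o = 2 + 1573 = 1575$)
$L = -10$ ($L = -14 - -4 = -14 + 4 = -10$)
$f{\left(A \right)} = 90$ ($f{\left(A \right)} = 12 - 6 \left(-10 - 3\right) = 12 - -78 = 12 + 78 = 90$)
$o - f{\left(-12 \right)} = 1575 - 90 = 1485$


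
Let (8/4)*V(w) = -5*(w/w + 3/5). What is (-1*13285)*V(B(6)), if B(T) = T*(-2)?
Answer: 53140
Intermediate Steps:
B(T) = -2*T
V(w) = -4 (V(w) = (-5*(w/w + 3/5))/2 = (-5*(1 + 3*(⅕)))/2 = (-5*(1 + ⅗))/2 = (-5*8/5)/2 = (½)*(-8) = -4)
(-1*13285)*V(B(6)) = -1*13285*(-4) = -13285*(-4) = 53140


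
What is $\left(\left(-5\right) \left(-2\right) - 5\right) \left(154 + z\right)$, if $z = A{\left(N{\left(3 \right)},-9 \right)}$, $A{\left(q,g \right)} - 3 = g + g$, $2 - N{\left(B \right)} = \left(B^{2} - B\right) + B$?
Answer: $695$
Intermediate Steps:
$N{\left(B \right)} = 2 - B^{2}$ ($N{\left(B \right)} = 2 - \left(\left(B^{2} - B\right) + B\right) = 2 - B^{2}$)
$A{\left(q,g \right)} = 3 + 2 g$ ($A{\left(q,g \right)} = 3 + \left(g + g\right) = 3 + 2 g$)
$z = -15$ ($z = 3 + 2 \left(-9\right) = 3 - 18 = -15$)
$\left(\left(-5\right) \left(-2\right) - 5\right) \left(154 + z\right) = \left(\left(-5\right) \left(-2\right) - 5\right) \left(154 - 15\right) = \left(10 - 5\right) 139 = 5 \cdot 139 = 695$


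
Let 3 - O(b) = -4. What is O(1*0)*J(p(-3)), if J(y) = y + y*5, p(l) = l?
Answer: -126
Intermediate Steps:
O(b) = 7 (O(b) = 3 - 1*(-4) = 3 + 4 = 7)
J(y) = 6*y (J(y) = y + 5*y = 6*y)
O(1*0)*J(p(-3)) = 7*(6*(-3)) = 7*(-18) = -126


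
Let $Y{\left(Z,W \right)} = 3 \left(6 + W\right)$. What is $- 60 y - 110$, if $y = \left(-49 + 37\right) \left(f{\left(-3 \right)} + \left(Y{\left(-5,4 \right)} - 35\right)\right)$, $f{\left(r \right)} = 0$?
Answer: $-3710$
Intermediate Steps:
$Y{\left(Z,W \right)} = 18 + 3 W$
$y = 60$ ($y = \left(-49 + 37\right) \left(0 + \left(\left(18 + 3 \cdot 4\right) - 35\right)\right) = - 12 \left(0 + \left(\left(18 + 12\right) - 35\right)\right) = - 12 \left(0 + \left(30 - 35\right)\right) = - 12 \left(0 - 5\right) = \left(-12\right) \left(-5\right) = 60$)
$- 60 y - 110 = \left(-60\right) 60 - 110 = -3600 - 110 = -3710$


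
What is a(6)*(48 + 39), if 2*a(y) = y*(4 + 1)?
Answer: 1305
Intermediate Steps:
a(y) = 5*y/2 (a(y) = (y*(4 + 1))/2 = (y*5)/2 = (5*y)/2 = 5*y/2)
a(6)*(48 + 39) = ((5/2)*6)*(48 + 39) = 15*87 = 1305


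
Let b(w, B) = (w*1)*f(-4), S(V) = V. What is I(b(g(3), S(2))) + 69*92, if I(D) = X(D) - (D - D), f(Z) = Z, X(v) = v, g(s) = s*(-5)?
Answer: 6408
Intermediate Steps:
g(s) = -5*s
b(w, B) = -4*w (b(w, B) = (w*1)*(-4) = w*(-4) = -4*w)
I(D) = D (I(D) = D - (D - D) = D - 1*0 = D + 0 = D)
I(b(g(3), S(2))) + 69*92 = -(-20)*3 + 69*92 = -4*(-15) + 6348 = 60 + 6348 = 6408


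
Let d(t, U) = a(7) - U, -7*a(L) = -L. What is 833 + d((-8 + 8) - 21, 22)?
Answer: 812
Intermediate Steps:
a(L) = L/7 (a(L) = -(-1)*L/7 = L/7)
d(t, U) = 1 - U (d(t, U) = (⅐)*7 - U = 1 - U)
833 + d((-8 + 8) - 21, 22) = 833 + (1 - 1*22) = 833 + (1 - 22) = 833 - 21 = 812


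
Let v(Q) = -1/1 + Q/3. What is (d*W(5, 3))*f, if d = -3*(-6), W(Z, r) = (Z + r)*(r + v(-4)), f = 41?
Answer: 3936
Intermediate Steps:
v(Q) = -1 + Q/3 (v(Q) = -1*1 + Q*(⅓) = -1 + Q/3)
W(Z, r) = (-7/3 + r)*(Z + r) (W(Z, r) = (Z + r)*(r + (-1 + (⅓)*(-4))) = (Z + r)*(r + (-1 - 4/3)) = (Z + r)*(r - 7/3) = (Z + r)*(-7/3 + r) = (-7/3 + r)*(Z + r))
d = 18
(d*W(5, 3))*f = (18*(3² - 7/3*5 - 7/3*3 + 5*3))*41 = (18*(9 - 35/3 - 7 + 15))*41 = (18*(16/3))*41 = 96*41 = 3936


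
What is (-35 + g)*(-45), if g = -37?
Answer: 3240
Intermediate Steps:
(-35 + g)*(-45) = (-35 - 37)*(-45) = -72*(-45) = 3240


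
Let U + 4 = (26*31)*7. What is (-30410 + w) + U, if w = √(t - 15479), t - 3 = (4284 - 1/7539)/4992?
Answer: -24772 + I*√38052990658276594/1568112 ≈ -24772.0 + 124.4*I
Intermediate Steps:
t = 145201139/37634688 (t = 3 + (4284 - 1/7539)/4992 = 3 + (4284 - 1*1/7539)*(1/4992) = 3 + (4284 - 1/7539)*(1/4992) = 3 + (32297075/7539)*(1/4992) = 3 + 32297075/37634688 = 145201139/37634688 ≈ 3.8582)
U = 5638 (U = -4 + (26*31)*7 = -4 + 806*7 = -4 + 5642 = 5638)
w = I*√38052990658276594/1568112 (w = √(145201139/37634688 - 15479) = √(-582402134413/37634688) = I*√38052990658276594/1568112 ≈ 124.4*I)
(-30410 + w) + U = (-30410 + I*√38052990658276594/1568112) + 5638 = -24772 + I*√38052990658276594/1568112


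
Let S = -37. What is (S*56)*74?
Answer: -153328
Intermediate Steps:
(S*56)*74 = -37*56*74 = -2072*74 = -153328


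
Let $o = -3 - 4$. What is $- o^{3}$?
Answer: $343$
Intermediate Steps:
$o = -7$
$- o^{3} = - \left(-7\right)^{3} = \left(-1\right) \left(-343\right) = 343$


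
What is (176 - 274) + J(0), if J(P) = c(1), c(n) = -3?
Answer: -101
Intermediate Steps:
J(P) = -3
(176 - 274) + J(0) = (176 - 274) - 3 = -98 - 3 = -101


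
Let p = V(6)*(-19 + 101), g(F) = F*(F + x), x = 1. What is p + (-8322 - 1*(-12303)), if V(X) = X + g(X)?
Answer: 7917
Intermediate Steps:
g(F) = F*(1 + F) (g(F) = F*(F + 1) = F*(1 + F))
V(X) = X + X*(1 + X)
p = 3936 (p = (6*(2 + 6))*(-19 + 101) = (6*8)*82 = 48*82 = 3936)
p + (-8322 - 1*(-12303)) = 3936 + (-8322 - 1*(-12303)) = 3936 + (-8322 + 12303) = 3936 + 3981 = 7917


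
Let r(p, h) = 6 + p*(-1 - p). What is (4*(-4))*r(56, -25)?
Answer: 50976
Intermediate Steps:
(4*(-4))*r(56, -25) = (4*(-4))*(6 - 1*56 - 1*56**2) = -16*(6 - 56 - 1*3136) = -16*(6 - 56 - 3136) = -16*(-3186) = 50976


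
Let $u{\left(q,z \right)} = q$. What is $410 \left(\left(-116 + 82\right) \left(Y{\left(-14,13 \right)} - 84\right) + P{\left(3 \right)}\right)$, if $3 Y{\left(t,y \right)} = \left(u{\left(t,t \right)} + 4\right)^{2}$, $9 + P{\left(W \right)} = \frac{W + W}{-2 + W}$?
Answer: $\frac{2115190}{3} \approx 7.0506 \cdot 10^{5}$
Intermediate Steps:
$P{\left(W \right)} = -9 + \frac{2 W}{-2 + W}$ ($P{\left(W \right)} = -9 + \frac{W + W}{-2 + W} = -9 + \frac{2 W}{-2 + W}$)
$Y{\left(t,y \right)} = \frac{\left(4 + t\right)^{2}}{3}$ ($Y{\left(t,y \right)} = \frac{\left(t + 4\right)^{2}}{3} = \frac{\left(4 + t\right)^{2}}{3}$)
$410 \left(\left(-116 + 82\right) \left(Y{\left(-14,13 \right)} - 84\right) + P{\left(3 \right)}\right) = 410 \left(\left(-116 + 82\right) \left(\frac{\left(4 - 14\right)^{2}}{3} - 84\right) + \frac{18 - 21}{-2 + 3}\right) = 410 \left(- 34 \left(\frac{\left(-10\right)^{2}}{3} - 84\right) + \frac{18 - 21}{1}\right) = 410 \left(- 34 \left(\frac{1}{3} \cdot 100 - 84\right) + 1 \left(-3\right)\right) = 410 \left(- 34 \left(\frac{100}{3} - 84\right) - 3\right) = 410 \left(\left(-34\right) \left(- \frac{152}{3}\right) - 3\right) = 410 \left(\frac{5168}{3} - 3\right) = 410 \cdot \frac{5159}{3} = \frac{2115190}{3}$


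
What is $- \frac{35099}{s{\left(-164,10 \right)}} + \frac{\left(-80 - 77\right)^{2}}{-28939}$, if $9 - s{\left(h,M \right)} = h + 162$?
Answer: $- \frac{1016001100}{318329} \approx -3191.7$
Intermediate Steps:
$s{\left(h,M \right)} = -153 - h$ ($s{\left(h,M \right)} = 9 - \left(h + 162\right) = 9 - \left(162 + h\right) = -153 - h$)
$- \frac{35099}{s{\left(-164,10 \right)}} + \frac{\left(-80 - 77\right)^{2}}{-28939} = - \frac{35099}{-153 - -164} + \frac{\left(-80 - 77\right)^{2}}{-28939} = - \frac{35099}{-153 + 164} + \left(-157\right)^{2} \left(- \frac{1}{28939}\right) = - \frac{35099}{11} + 24649 \left(- \frac{1}{28939}\right) = \left(-35099\right) \frac{1}{11} - \frac{24649}{28939} = - \frac{35099}{11} - \frac{24649}{28939} = - \frac{1016001100}{318329}$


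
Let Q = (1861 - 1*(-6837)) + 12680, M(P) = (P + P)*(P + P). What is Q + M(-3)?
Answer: 21414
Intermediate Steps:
M(P) = 4*P² (M(P) = (2*P)*(2*P) = 4*P²)
Q = 21378 (Q = (1861 + 6837) + 12680 = 8698 + 12680 = 21378)
Q + M(-3) = 21378 + 4*(-3)² = 21378 + 4*9 = 21378 + 36 = 21414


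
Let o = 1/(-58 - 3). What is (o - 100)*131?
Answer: -799231/61 ≈ -13102.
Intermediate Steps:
o = -1/61 (o = 1/(-61) = -1/61 ≈ -0.016393)
(o - 100)*131 = (-1/61 - 100)*131 = -6101/61*131 = -799231/61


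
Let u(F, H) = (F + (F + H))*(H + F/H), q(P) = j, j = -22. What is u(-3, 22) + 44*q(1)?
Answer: -6800/11 ≈ -618.18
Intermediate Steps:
q(P) = -22
u(F, H) = (H + 2*F)*(H + F/H)
u(-3, 22) + 44*q(1) = (-3 + 22² + 2*(-3)*22 + 2*(-3)²/22) + 44*(-22) = (-3 + 484 - 132 + 2*9*(1/22)) - 968 = (-3 + 484 - 132 + 9/11) - 968 = 3848/11 - 968 = -6800/11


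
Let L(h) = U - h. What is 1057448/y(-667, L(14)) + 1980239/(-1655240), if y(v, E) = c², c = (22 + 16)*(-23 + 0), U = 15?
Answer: 2583404143/13743457720 ≈ 0.18797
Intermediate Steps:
L(h) = 15 - h
c = -874 (c = 38*(-23) = -874)
y(v, E) = 763876 (y(v, E) = (-874)² = 763876)
1057448/y(-667, L(14)) + 1980239/(-1655240) = 1057448/763876 + 1980239/(-1655240) = 1057448*(1/763876) + 1980239*(-1/1655240) = 11494/8303 - 1980239/1655240 = 2583404143/13743457720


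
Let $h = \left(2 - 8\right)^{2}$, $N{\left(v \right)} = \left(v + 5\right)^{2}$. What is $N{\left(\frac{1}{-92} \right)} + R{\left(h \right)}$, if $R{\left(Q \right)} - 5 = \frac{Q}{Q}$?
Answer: $\frac{261465}{8464} \approx 30.891$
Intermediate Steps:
$N{\left(v \right)} = \left(5 + v\right)^{2}$
$h = 36$ ($h = \left(2 - 8\right)^{2} = \left(-6\right)^{2} = 36$)
$R{\left(Q \right)} = 6$ ($R{\left(Q \right)} = 5 + \frac{Q}{Q} = 5 + 1 = 6$)
$N{\left(\frac{1}{-92} \right)} + R{\left(h \right)} = \left(5 + \frac{1}{-92}\right)^{2} + 6 = \left(5 - \frac{1}{92}\right)^{2} + 6 = \left(\frac{459}{92}\right)^{2} + 6 = \frac{210681}{8464} + 6 = \frac{261465}{8464}$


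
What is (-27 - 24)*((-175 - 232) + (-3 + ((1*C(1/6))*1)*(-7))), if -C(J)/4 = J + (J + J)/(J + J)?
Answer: 19244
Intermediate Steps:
C(J) = -4 - 4*J (C(J) = -4*(J + (J + J)/(J + J)) = -4*(J + (2*J)/((2*J))) = -4*(J + (2*J)*(1/(2*J))) = -4*(J + 1) = -4*(1 + J) = -4 - 4*J)
(-27 - 24)*((-175 - 232) + (-3 + ((1*C(1/6))*1)*(-7))) = (-27 - 24)*((-175 - 232) + (-3 + ((1*(-4 - 4/6))*1)*(-7))) = -51*(-407 + (-3 + ((1*(-4 - 4*⅙))*1)*(-7))) = -51*(-407 + (-3 + ((1*(-4 - ⅔))*1)*(-7))) = -51*(-407 + (-3 + ((1*(-14/3))*1)*(-7))) = -51*(-407 + (-3 - 14/3*1*(-7))) = -51*(-407 + (-3 - 14/3*(-7))) = -51*(-407 + (-3 + 98/3)) = -51*(-407 + 89/3) = -51*(-1132/3) = 19244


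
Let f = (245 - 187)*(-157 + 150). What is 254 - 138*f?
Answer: 56282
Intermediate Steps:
f = -406 (f = 58*(-7) = -406)
254 - 138*f = 254 - 138*(-406) = 254 + 56028 = 56282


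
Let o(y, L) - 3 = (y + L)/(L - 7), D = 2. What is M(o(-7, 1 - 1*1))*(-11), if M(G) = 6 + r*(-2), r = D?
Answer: -22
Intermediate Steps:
r = 2
o(y, L) = 3 + (L + y)/(-7 + L) (o(y, L) = 3 + (y + L)/(L - 7) = 3 + (L + y)/(-7 + L))
M(G) = 2 (M(G) = 6 + 2*(-2) = 6 - 4 = 2)
M(o(-7, 1 - 1*1))*(-11) = 2*(-11) = -22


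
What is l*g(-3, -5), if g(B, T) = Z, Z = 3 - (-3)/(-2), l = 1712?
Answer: 2568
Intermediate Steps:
Z = 3/2 (Z = 3 - (-3)*(-1)/2 = 3 - 1*3/2 = 3 - 3/2 = 3/2 ≈ 1.5000)
g(B, T) = 3/2
l*g(-3, -5) = 1712*(3/2) = 2568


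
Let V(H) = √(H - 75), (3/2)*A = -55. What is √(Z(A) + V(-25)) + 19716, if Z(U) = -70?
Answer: 19716 + √(-70 + 10*I) ≈ 19717.0 + 8.3878*I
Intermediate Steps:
A = -110/3 (A = (⅔)*(-55) = -110/3 ≈ -36.667)
V(H) = √(-75 + H)
√(Z(A) + V(-25)) + 19716 = √(-70 + √(-75 - 25)) + 19716 = √(-70 + √(-100)) + 19716 = √(-70 + 10*I) + 19716 = 19716 + √(-70 + 10*I)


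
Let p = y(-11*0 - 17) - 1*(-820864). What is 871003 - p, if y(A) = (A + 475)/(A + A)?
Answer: 852592/17 ≈ 50153.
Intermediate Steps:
y(A) = (475 + A)/(2*A) (y(A) = (475 + A)/((2*A)) = (475 + A)*(1/(2*A)) = (475 + A)/(2*A))
p = 13954459/17 (p = (475 + (-11*0 - 17))/(2*(-11*0 - 17)) - 1*(-820864) = (475 + (0 - 17))/(2*(0 - 17)) + 820864 = (1/2)*(475 - 17)/(-17) + 820864 = (1/2)*(-1/17)*458 + 820864 = -229/17 + 820864 = 13954459/17 ≈ 8.2085e+5)
871003 - p = 871003 - 1*13954459/17 = 871003 - 13954459/17 = 852592/17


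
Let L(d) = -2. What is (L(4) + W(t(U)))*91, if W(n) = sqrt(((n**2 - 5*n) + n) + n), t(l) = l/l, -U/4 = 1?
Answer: -182 + 91*I*sqrt(2) ≈ -182.0 + 128.69*I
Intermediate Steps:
U = -4 (U = -4*1 = -4)
t(l) = 1
W(n) = sqrt(n**2 - 3*n) (W(n) = sqrt((n**2 - 4*n) + n) = sqrt(n**2 - 3*n))
(L(4) + W(t(U)))*91 = (-2 + sqrt(1*(-3 + 1)))*91 = (-2 + sqrt(1*(-2)))*91 = (-2 + sqrt(-2))*91 = (-2 + I*sqrt(2))*91 = -182 + 91*I*sqrt(2)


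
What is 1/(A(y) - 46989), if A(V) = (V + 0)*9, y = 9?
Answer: -1/46908 ≈ -2.1318e-5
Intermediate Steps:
A(V) = 9*V (A(V) = V*9 = 9*V)
1/(A(y) - 46989) = 1/(9*9 - 46989) = 1/(81 - 46989) = 1/(-46908) = -1/46908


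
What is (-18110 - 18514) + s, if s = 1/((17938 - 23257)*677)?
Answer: -131881668913/3600963 ≈ -36624.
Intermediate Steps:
s = -1/3600963 (s = (1/677)/(-5319) = -1/5319*1/677 = -1/3600963 ≈ -2.7770e-7)
(-18110 - 18514) + s = (-18110 - 18514) - 1/3600963 = -36624 - 1/3600963 = -131881668913/3600963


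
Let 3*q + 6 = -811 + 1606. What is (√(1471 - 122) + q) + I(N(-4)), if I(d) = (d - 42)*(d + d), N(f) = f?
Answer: 631 + √1349 ≈ 667.73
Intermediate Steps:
q = 263 (q = -2 + (-811 + 1606)/3 = -2 + (⅓)*795 = -2 + 265 = 263)
I(d) = 2*d*(-42 + d) (I(d) = (-42 + d)*(2*d) = 2*d*(-42 + d))
(√(1471 - 122) + q) + I(N(-4)) = (√(1471 - 122) + 263) + 2*(-4)*(-42 - 4) = (√1349 + 263) + 2*(-4)*(-46) = (263 + √1349) + 368 = 631 + √1349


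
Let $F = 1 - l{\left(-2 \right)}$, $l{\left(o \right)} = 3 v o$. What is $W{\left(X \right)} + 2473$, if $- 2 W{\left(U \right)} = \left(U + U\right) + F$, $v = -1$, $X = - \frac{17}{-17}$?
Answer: $\frac{4949}{2} \approx 2474.5$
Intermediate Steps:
$X = 1$ ($X = \left(-17\right) \left(- \frac{1}{17}\right) = 1$)
$l{\left(o \right)} = - 3 o$ ($l{\left(o \right)} = 3 \left(-1\right) o = - 3 o$)
$F = -5$ ($F = 1 - \left(-3\right) \left(-2\right) = 1 - 6 = -5$)
$W{\left(U \right)} = \frac{5}{2} - U$ ($W{\left(U \right)} = - \frac{\left(U + U\right) - 5}{2} = - \frac{2 U - 5}{2} = - \frac{-5 + 2 U}{2} = \frac{5}{2} - U$)
$W{\left(X \right)} + 2473 = \left(\frac{5}{2} - 1\right) + 2473 = \frac{3}{2} + 2473 = \frac{4949}{2}$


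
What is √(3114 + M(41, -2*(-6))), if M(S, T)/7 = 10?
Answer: 4*√199 ≈ 56.427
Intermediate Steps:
M(S, T) = 70 (M(S, T) = 7*10 = 70)
√(3114 + M(41, -2*(-6))) = √(3114 + 70) = √3184 = 4*√199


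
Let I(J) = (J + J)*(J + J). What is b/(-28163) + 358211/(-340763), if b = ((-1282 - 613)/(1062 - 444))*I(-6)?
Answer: -1023596627239/988481562007 ≈ -1.0355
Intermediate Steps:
I(J) = 4*J² (I(J) = (2*J)*(2*J) = 4*J²)
b = -45480/103 (b = ((-1282 - 613)/(1062 - 444))*(4*(-6)²) = (-1895/618)*(4*36) = -1895*1/618*144 = -1895/618*144 = -45480/103 ≈ -441.55)
b/(-28163) + 358211/(-340763) = -45480/103/(-28163) + 358211/(-340763) = -45480/103*(-1/28163) + 358211*(-1/340763) = 45480/2900789 - 358211/340763 = -1023596627239/988481562007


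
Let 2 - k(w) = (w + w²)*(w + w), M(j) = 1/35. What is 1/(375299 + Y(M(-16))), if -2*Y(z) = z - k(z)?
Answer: 85750/32181973703 ≈ 2.6645e-6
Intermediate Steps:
M(j) = 1/35
k(w) = 2 - 2*w*(w + w²) (k(w) = 2 - (w + w²)*(w + w) = 2 - (w + w²)*2*w = 2 - 2*w*(w + w²))
Y(z) = 1 - z² - z³ - z/2 (Y(z) = -(z - (2 - 2*z² - 2*z³))/2 = -(z + (-2 + 2*z² + 2*z³))/2 = -(-2 + z + 2*z² + 2*z³)/2 = 1 - z² - z³ - z/2)
1/(375299 + Y(M(-16))) = 1/(375299 + (1 - (1/35)² - (1/35)³ - ½*1/35)) = 1/(375299 + (1 - 1*1/1225 - 1*1/42875 - 1/70)) = 1/(375299 + (1 - 1/1225 - 1/42875 - 1/70)) = 1/(375299 + 84453/85750) = 1/(32181973703/85750) = 85750/32181973703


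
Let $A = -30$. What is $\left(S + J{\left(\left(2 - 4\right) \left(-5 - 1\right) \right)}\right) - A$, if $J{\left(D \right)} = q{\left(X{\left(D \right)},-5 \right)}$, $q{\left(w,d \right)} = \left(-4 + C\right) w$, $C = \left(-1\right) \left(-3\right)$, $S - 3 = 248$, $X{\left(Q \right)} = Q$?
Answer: $269$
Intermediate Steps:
$S = 251$ ($S = 3 + 248 = 251$)
$C = 3$
$q{\left(w,d \right)} = - w$ ($q{\left(w,d \right)} = \left(-4 + 3\right) w = - w$)
$J{\left(D \right)} = - D$
$\left(S + J{\left(\left(2 - 4\right) \left(-5 - 1\right) \right)}\right) - A = \left(251 - \left(2 - 4\right) \left(-5 - 1\right)\right) - -30 = \left(251 - \left(-2\right) \left(-6\right)\right) + 30 = \left(251 - 12\right) + 30 = 239 + 30 = 269$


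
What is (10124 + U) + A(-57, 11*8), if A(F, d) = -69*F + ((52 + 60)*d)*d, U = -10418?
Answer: 870967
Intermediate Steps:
A(F, d) = -69*F + 112*d**2 (A(F, d) = -69*F + (112*d)*d = -69*F + 112*d**2)
(10124 + U) + A(-57, 11*8) = (10124 - 10418) + (-69*(-57) + 112*(11*8)**2) = -294 + (3933 + 112*88**2) = -294 + (3933 + 112*7744) = -294 + (3933 + 867328) = -294 + 871261 = 870967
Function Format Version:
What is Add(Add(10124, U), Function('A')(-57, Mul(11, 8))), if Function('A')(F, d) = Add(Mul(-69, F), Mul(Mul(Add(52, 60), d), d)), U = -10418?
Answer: 870967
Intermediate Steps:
Function('A')(F, d) = Add(Mul(-69, F), Mul(112, Pow(d, 2))) (Function('A')(F, d) = Add(Mul(-69, F), Mul(Mul(112, d), d)) = Add(Mul(-69, F), Mul(112, Pow(d, 2))))
Add(Add(10124, U), Function('A')(-57, Mul(11, 8))) = Add(Add(10124, -10418), Add(Mul(-69, -57), Mul(112, Pow(Mul(11, 8), 2)))) = Add(-294, Add(3933, Mul(112, Pow(88, 2)))) = Add(-294, Add(3933, Mul(112, 7744))) = Add(-294, Add(3933, 867328)) = Add(-294, 871261) = 870967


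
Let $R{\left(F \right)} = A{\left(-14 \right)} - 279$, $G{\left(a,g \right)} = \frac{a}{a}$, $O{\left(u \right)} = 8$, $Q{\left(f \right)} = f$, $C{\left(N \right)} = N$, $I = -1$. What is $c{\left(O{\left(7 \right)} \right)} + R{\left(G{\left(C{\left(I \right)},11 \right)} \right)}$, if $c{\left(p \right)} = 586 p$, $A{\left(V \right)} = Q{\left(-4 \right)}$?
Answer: $4405$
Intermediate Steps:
$A{\left(V \right)} = -4$
$G{\left(a,g \right)} = 1$
$R{\left(F \right)} = -283$ ($R{\left(F \right)} = -4 - 279 = -283$)
$c{\left(O{\left(7 \right)} \right)} + R{\left(G{\left(C{\left(I \right)},11 \right)} \right)} = 586 \cdot 8 - 283 = 4688 - 283 = 4405$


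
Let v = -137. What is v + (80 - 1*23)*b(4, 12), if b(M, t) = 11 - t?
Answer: -194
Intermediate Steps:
v + (80 - 1*23)*b(4, 12) = -137 + (80 - 1*23)*(11 - 1*12) = -137 + (80 - 23)*(11 - 12) = -137 + 57*(-1) = -137 - 57 = -194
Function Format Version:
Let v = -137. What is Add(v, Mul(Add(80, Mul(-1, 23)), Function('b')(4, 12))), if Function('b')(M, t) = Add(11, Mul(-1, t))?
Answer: -194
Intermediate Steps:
Add(v, Mul(Add(80, Mul(-1, 23)), Function('b')(4, 12))) = Add(-137, Mul(Add(80, Mul(-1, 23)), Add(11, Mul(-1, 12)))) = Add(-137, Mul(Add(80, -23), Add(11, -12))) = Add(-137, Mul(57, -1)) = Add(-137, -57) = -194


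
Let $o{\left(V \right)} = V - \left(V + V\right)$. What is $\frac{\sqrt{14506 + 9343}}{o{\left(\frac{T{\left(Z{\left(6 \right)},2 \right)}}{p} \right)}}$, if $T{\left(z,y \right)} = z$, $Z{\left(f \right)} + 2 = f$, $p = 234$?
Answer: $- \frac{117 \sqrt{23849}}{2} \approx -9034.2$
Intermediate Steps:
$Z{\left(f \right)} = -2 + f$
$o{\left(V \right)} = - V$ ($o{\left(V \right)} = V - 2 V = - V$)
$\frac{\sqrt{14506 + 9343}}{o{\left(\frac{T{\left(Z{\left(6 \right)},2 \right)}}{p} \right)}} = \frac{\sqrt{14506 + 9343}}{\left(-1\right) \frac{-2 + 6}{234}} = \frac{\sqrt{23849}}{\left(-1\right) 4 \cdot \frac{1}{234}} = \frac{\sqrt{23849}}{\left(-1\right) \frac{2}{117}} = \frac{\sqrt{23849}}{- \frac{2}{117}} = \sqrt{23849} \left(- \frac{117}{2}\right) = - \frac{117 \sqrt{23849}}{2}$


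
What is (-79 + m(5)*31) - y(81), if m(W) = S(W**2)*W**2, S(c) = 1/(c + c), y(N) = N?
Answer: -289/2 ≈ -144.50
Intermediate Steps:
S(c) = 1/(2*c)
m(W) = 1/2 (m(W) = (1/(2*(W**2)))*W**2 = (1/(2*W**2))*W**2 = 1/2)
(-79 + m(5)*31) - y(81) = (-79 + (1/2)*31) - 1*81 = (-79 + 31/2) - 81 = -127/2 - 81 = -289/2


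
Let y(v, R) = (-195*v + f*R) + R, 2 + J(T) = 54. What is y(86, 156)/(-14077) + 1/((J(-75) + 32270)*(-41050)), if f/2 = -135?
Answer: 77929334271323/18677618393700 ≈ 4.1723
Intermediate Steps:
f = -270 (f = 2*(-135) = -270)
J(T) = 52 (J(T) = -2 + 54 = 52)
y(v, R) = -269*R - 195*v (y(v, R) = (-195*v - 270*R) + R = (-270*R - 195*v) + R = -269*R - 195*v)
y(86, 156)/(-14077) + 1/((J(-75) + 32270)*(-41050)) = (-269*156 - 195*86)/(-14077) + 1/((52 + 32270)*(-41050)) = (-41964 - 16770)*(-1/14077) - 1/41050/32322 = -58734*(-1/14077) + (1/32322)*(-1/41050) = 58734/14077 - 1/1326818100 = 77929334271323/18677618393700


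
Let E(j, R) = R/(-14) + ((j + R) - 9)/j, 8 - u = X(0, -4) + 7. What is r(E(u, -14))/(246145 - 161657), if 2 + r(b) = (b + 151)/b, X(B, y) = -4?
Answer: -96/137293 ≈ -0.00069923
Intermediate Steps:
u = 5 (u = 8 - (-4 + 7) = 8 - 1*3 = 8 - 3 = 5)
E(j, R) = -R/14 + (-9 + R + j)/j (E(j, R) = R*(-1/14) + ((R + j) - 9)/j = -R/14 + (-9 + R + j)/j)
r(b) = -2 + (151 + b)/b (r(b) = -2 + (b + 151)/b = -2 + (151 + b)/b)
r(E(u, -14))/(246145 - 161657) = ((151 - (-9 - 14 - 1/14*5*(-14 - 14))/5)/(((-9 - 14 - 1/14*5*(-14 - 14))/5)))/(246145 - 161657) = ((151 - (-9 - 14 - 1/14*5*(-28))/5)/(((-9 - 14 - 1/14*5*(-28))/5)))/84488 = ((151 - (-9 - 14 + 10)/5)/(((-9 - 14 + 10)/5)))*(1/84488) = ((151 - (-13)/5)/(((1/5)*(-13))))*(1/84488) = ((151 - 1*(-13/5))/(-13/5))*(1/84488) = -5*(151 + 13/5)/13*(1/84488) = -5/13*768/5*(1/84488) = -768/13*1/84488 = -96/137293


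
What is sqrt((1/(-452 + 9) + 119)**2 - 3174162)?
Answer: I*sqrt(620147141682)/443 ≈ 1777.6*I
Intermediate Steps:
sqrt((1/(-452 + 9) + 119)**2 - 3174162) = sqrt((1/(-443) + 119)**2 - 3174162) = sqrt((-1/443 + 119)**2 - 3174162) = sqrt((52716/443)**2 - 3174162) = sqrt(2778976656/196249 - 3174162) = sqrt(-620147141682/196249) = I*sqrt(620147141682)/443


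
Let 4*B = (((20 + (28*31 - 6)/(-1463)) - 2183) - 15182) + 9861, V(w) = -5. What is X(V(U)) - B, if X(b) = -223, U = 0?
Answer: 4822479/2926 ≈ 1648.1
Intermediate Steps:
B = -5474977/2926 (B = ((((20 + (28*31 - 6)/(-1463)) - 2183) - 15182) + 9861)/4 = ((((20 + (868 - 6)*(-1/1463)) - 2183) - 15182) + 9861)/4 = ((((20 + 862*(-1/1463)) - 2183) - 15182) + 9861)/4 = ((((20 - 862/1463) - 2183) - 15182) + 9861)/4 = (((28398/1463 - 2183) - 15182) + 9861)/4 = ((-3165331/1463 - 15182) + 9861)/4 = (-25376597/1463 + 9861)/4 = (1/4)*(-10949954/1463) = -5474977/2926 ≈ -1871.1)
X(V(U)) - B = -223 - 1*(-5474977/2926) = -223 + 5474977/2926 = 4822479/2926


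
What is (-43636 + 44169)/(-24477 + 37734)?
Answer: 533/13257 ≈ 0.040205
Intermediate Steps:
(-43636 + 44169)/(-24477 + 37734) = 533/13257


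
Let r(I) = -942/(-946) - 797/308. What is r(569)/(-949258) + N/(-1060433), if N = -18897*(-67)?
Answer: -1447030911404119/1211975908491656 ≈ -1.1939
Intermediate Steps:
N = 1266099
r(I) = -21083/13244 (r(I) = -942*(-1/946) - 797*1/308 = 471/473 - 797/308 = -21083/13244)
r(569)/(-949258) + N/(-1060433) = -21083/13244/(-949258) + 1266099/(-1060433) = -21083/13244*(-1/949258) + 1266099*(-1/1060433) = 21083/12571972952 - 1266099/1060433 = -1447030911404119/1211975908491656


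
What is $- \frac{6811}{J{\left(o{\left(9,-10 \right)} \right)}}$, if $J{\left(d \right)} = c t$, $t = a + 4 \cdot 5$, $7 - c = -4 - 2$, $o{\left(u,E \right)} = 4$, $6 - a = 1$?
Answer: $- \frac{6811}{325} \approx -20.957$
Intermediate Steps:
$a = 5$ ($a = 6 - 1 = 5$)
$c = 13$ ($c = 7 - \left(-4 - 2\right) = 7 - -6 = 7 + 6 = 13$)
$t = 25$ ($t = 5 + 4 \cdot 5 = 5 + 20 = 25$)
$J{\left(d \right)} = 325$ ($J{\left(d \right)} = 13 \cdot 25 = 325$)
$- \frac{6811}{J{\left(o{\left(9,-10 \right)} \right)}} = - \frac{6811}{325}$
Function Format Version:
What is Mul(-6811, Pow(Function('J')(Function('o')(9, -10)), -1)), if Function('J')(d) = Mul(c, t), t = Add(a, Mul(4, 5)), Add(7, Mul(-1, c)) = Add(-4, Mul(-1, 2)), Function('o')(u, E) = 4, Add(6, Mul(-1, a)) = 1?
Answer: Rational(-6811, 325) ≈ -20.957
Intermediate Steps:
a = 5 (a = Add(6, Mul(-1, 1)) = Add(6, -1) = 5)
c = 13 (c = Add(7, Mul(-1, Add(-4, Mul(-1, 2)))) = Add(7, Mul(-1, Add(-4, -2))) = Add(7, Mul(-1, -6)) = Add(7, 6) = 13)
t = 25 (t = Add(5, Mul(4, 5)) = Add(5, 20) = 25)
Function('J')(d) = 325 (Function('J')(d) = Mul(13, 25) = 325)
Mul(-6811, Pow(Function('J')(Function('o')(9, -10)), -1)) = Mul(-6811, Pow(325, -1)) = Mul(-6811, Rational(1, 325)) = Rational(-6811, 325)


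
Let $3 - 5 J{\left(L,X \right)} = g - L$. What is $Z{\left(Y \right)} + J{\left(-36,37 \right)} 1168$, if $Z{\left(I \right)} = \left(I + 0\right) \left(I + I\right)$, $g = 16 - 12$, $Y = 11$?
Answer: $- \frac{42006}{5} \approx -8401.2$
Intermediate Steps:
$g = 4$ ($g = 16 - 12 = 4$)
$Z{\left(I \right)} = 2 I^{2}$ ($Z{\left(I \right)} = I 2 I = 2 I^{2}$)
$J{\left(L,X \right)} = - \frac{1}{5} + \frac{L}{5}$ ($J{\left(L,X \right)} = \frac{3}{5} - \frac{4 - L}{5} = \frac{3}{5} + \left(- \frac{4}{5} + \frac{L}{5}\right) = - \frac{1}{5} + \frac{L}{5}$)
$Z{\left(Y \right)} + J{\left(-36,37 \right)} 1168 = 2 \cdot 11^{2} + \left(- \frac{1}{5} + \frac{1}{5} \left(-36\right)\right) 1168 = 2 \cdot 121 + \left(- \frac{1}{5} - \frac{36}{5}\right) 1168 = 242 - \frac{43216}{5} = - \frac{42006}{5}$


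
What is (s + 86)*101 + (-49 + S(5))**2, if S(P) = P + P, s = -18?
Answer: 8389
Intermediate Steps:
S(P) = 2*P
(s + 86)*101 + (-49 + S(5))**2 = (-18 + 86)*101 + (-49 + 2*5)**2 = 68*101 + (-49 + 10)**2 = 6868 + (-39)**2 = 6868 + 1521 = 8389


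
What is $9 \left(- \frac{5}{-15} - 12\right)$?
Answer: $-105$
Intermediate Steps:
$9 \left(- \frac{5}{-15} - 12\right) = 9 \left(\left(-5\right) \left(- \frac{1}{15}\right) - 12\right) = 9 \left(\frac{1}{3} - 12\right) = 9 \left(- \frac{35}{3}\right) = -105$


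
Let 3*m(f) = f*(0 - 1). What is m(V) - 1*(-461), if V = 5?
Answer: 1378/3 ≈ 459.33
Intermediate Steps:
m(f) = -f/3 (m(f) = (f*(0 - 1))/3 = (f*(-1))/3 = (-f)/3 = -f/3)
m(V) - 1*(-461) = -⅓*5 - 1*(-461) = -5/3 + 461 = 1378/3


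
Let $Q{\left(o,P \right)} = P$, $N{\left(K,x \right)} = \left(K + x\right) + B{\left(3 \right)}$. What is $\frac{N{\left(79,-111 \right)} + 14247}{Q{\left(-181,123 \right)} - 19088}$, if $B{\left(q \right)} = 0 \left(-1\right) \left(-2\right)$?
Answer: $- \frac{2843}{3793} \approx -0.74954$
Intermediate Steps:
$B{\left(q \right)} = 0$ ($B{\left(q \right)} = 0 \left(-2\right) = 0$)
$N{\left(K,x \right)} = K + x$ ($N{\left(K,x \right)} = \left(K + x\right) + 0 = K + x$)
$\frac{N{\left(79,-111 \right)} + 14247}{Q{\left(-181,123 \right)} - 19088} = \frac{\left(79 - 111\right) + 14247}{123 - 19088} = \frac{-32 + 14247}{-18965} = 14215 \left(- \frac{1}{18965}\right) = - \frac{2843}{3793}$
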